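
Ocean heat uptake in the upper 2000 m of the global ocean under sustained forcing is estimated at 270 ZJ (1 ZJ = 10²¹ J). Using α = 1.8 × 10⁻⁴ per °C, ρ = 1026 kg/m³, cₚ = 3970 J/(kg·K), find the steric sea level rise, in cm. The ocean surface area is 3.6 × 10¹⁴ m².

3.31 cm

Per unit area: Q = 270×10²¹ / (3.6×10¹⁴) = 7.5×10⁸ J/m²
Δh = αQ/(ρcₚ) = 1.8×10⁻⁴ × 7.5×10⁸ / (1026 × 3970) ≈ 0.033143 m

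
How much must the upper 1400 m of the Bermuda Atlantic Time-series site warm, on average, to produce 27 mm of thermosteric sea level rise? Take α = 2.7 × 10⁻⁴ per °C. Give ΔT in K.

ΔT ≈ 0.0714 K

ΔT = Δh/(αH) = 0.027 / (2.7×10⁻⁴ × 1400) ≈ 0.07143 K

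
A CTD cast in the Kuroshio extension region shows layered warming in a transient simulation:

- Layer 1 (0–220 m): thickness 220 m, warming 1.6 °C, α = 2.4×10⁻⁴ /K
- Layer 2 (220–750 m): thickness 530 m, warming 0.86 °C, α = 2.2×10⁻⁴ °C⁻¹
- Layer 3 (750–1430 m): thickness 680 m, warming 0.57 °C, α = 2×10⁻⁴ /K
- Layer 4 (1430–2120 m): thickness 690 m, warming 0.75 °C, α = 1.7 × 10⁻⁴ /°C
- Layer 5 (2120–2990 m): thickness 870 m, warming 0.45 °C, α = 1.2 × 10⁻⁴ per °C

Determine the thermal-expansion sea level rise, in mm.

1.6 × 2.4×10⁻⁴ × 220 = 0.08448 m
220–750 m: 0.86 × 2.2×10⁻⁴ × 530 = 0.100276 m
750–1430 m: 0.57 × 680 × 2×10⁻⁴ = 0.07752 m
1430–2120 m: 1.7×10⁻⁴ × 0.75 × 690 = 0.087975 m
Layer 5: 0.45 × 1.2×10⁻⁴ × 870 = 0.04698 m
Δh = 0.08448 + 0.100276 + 0.07752 + 0.087975 + 0.04698 = 0.397231 m

about 400 mm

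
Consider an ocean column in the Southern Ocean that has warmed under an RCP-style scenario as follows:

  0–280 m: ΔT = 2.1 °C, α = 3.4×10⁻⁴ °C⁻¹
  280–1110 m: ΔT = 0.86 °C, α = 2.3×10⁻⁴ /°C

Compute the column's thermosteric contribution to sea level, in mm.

3.4×10⁻⁴ × 280 × 2.1 = 0.19992 m
Layer 2: 2.3×10⁻⁴ × 830 × 0.86 = 0.164174 m
Δh = 0.19992 + 0.164174 = 0.364094 m ≈ 364 mm

364 mm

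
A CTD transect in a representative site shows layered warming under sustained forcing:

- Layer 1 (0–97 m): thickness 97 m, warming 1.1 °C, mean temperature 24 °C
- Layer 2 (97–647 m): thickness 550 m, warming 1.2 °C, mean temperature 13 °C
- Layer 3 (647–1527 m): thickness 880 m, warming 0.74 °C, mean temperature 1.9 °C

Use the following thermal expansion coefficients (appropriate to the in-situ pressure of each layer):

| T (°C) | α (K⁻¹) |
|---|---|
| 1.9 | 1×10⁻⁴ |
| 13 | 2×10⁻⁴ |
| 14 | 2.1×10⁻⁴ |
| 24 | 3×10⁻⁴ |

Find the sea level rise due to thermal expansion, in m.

Layer 1 at 24 °C → α = 3×10⁻⁴ K⁻¹
Layer 2 at 13 °C → α = 2×10⁻⁴ K⁻¹
Layer 3 at 1.9 °C → α = 1×10⁻⁴ K⁻¹
Layer 1: 3×10⁻⁴ × 97 × 1.1 = 0.03201 m
2×10⁻⁴ × 550 × 1.2 = 0.13200 m
647–1527 m: 0.74 × 1×10⁻⁴ × 880 = 0.06512 m
Δh = 0.03201 + 0.13200 + 0.06512 = 0.22913 m

Δh = 0.229 m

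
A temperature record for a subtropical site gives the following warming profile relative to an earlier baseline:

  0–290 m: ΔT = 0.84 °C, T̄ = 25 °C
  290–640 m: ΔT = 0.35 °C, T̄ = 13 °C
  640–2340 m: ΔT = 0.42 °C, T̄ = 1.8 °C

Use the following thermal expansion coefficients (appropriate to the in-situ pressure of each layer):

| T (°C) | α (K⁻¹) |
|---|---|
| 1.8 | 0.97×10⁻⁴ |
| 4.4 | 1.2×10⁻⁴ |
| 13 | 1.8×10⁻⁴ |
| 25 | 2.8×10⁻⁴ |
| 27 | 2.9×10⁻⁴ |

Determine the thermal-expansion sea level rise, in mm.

160 mm of thermosteric rise

Layer 1 at 25 °C → α = 2.8×10⁻⁴ K⁻¹
Layer 2 at 13 °C → α = 1.8×10⁻⁴ K⁻¹
Layer 3 at 1.8 °C → α = 0.97×10⁻⁴ K⁻¹
0–290 m: 0.84 × 2.8×10⁻⁴ × 290 = 0.068208 m
290–640 m: 0.35 × 1.8×10⁻⁴ × 350 = 0.02205 m
640–2340 m: 0.97×10⁻⁴ × 1700 × 0.42 = 0.069258 m
Δh = 0.068208 + 0.02205 + 0.069258 = 0.159516 m ≈ 160 mm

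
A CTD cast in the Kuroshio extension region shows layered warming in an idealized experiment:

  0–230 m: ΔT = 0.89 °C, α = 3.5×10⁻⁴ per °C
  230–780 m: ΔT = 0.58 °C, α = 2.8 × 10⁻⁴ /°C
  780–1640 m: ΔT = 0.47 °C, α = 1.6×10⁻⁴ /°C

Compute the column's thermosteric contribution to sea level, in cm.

Δh = 22.6 cm

0.89 × 3.5×10⁻⁴ × 230 = 0.071645 m
230–780 m: 550 × 0.58 × 2.8×10⁻⁴ = 0.08932 m
Layer 3: 1.6×10⁻⁴ × 860 × 0.47 = 0.064672 m
Δh = 0.071645 + 0.08932 + 0.064672 = 0.225637 m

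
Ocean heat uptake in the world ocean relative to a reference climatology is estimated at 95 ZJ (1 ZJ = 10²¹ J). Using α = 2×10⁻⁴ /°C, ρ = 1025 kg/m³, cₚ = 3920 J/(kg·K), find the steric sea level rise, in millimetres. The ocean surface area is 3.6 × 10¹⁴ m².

Per unit area: Q = 95×10²¹ / (3.6×10¹⁴) ≈ 2.639×10⁸ J/m²
Δh = αQ/(ρcₚ) = 2×10⁻⁴ × 2.639×10⁸ / (1025 × 3920) ≈ 0.013136 m

about 13 mm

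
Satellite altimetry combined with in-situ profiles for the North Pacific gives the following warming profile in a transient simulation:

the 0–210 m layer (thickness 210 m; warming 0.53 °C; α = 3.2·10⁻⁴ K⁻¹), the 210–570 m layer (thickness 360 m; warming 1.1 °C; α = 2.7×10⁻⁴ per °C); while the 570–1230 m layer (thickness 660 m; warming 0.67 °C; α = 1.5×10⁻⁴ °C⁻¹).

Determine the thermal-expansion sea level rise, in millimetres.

about 210 mm

0–210 m: 3.2×10⁻⁴ × 0.53 × 210 = 0.035616 m
360 × 2.7×10⁻⁴ × 1.1 = 0.10692 m
Layer 3: 1.5×10⁻⁴ × 660 × 0.67 = 0.06633 m
Δh = 0.035616 + 0.10692 + 0.06633 = 0.208866 m ≈ 210 mm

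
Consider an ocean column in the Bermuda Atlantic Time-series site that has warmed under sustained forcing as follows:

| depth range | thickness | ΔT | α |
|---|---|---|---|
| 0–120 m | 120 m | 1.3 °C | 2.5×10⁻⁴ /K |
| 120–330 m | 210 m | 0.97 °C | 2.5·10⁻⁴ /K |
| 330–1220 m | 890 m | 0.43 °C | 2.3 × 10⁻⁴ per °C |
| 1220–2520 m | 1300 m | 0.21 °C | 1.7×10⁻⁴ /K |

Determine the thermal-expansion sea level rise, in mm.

1.3 × 120 × 2.5×10⁻⁴ = 0.03900 m
210 × 2.5×10⁻⁴ × 0.97 = 0.050925 m
Layer 3: 2.3×10⁻⁴ × 0.43 × 890 = 0.088021 m
Layer 4: 1.7×10⁻⁴ × 1300 × 0.21 = 0.04641 m
Δh = 0.03900 + 0.050925 + 0.088021 + 0.04641 = 0.224356 m

224 mm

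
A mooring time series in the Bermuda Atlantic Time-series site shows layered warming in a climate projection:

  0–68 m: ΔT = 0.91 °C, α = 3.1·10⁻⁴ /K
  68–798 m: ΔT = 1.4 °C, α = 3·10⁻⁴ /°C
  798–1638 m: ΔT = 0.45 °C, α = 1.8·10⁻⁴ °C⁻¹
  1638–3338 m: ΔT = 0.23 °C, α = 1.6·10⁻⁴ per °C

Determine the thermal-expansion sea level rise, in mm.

Layer 1: 3.1×10⁻⁴ × 0.91 × 68 = 0.0191828 m
Layer 2: 3×10⁻⁴ × 1.4 × 730 = 0.30660 m
798–1638 m: 0.45 × 1.8×10⁻⁴ × 840 = 0.06804 m
Layer 4: 1.6×10⁻⁴ × 1700 × 0.23 = 0.06256 m
Δh = 0.0191828 + 0.30660 + 0.06804 + 0.06256 = 0.4563828 m

about 456 mm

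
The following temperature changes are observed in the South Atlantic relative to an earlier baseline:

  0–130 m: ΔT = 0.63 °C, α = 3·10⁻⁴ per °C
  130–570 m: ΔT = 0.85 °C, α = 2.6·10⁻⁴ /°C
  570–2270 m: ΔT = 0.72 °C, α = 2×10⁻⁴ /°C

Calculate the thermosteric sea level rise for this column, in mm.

3×10⁻⁴ × 130 × 0.63 = 0.02457 m
2.6×10⁻⁴ × 0.85 × 440 = 0.09724 m
570–2270 m: 0.72 × 2×10⁻⁴ × 1700 = 0.24480 m
Δh = 0.02457 + 0.09724 + 0.24480 = 0.36661 m

Δh = 367 mm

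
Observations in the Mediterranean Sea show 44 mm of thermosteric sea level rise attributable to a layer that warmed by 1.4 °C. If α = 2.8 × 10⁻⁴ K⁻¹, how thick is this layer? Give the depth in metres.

H = Δh/(αΔT) = 0.044 / (2.8×10⁻⁴ × 1.4) ≈ 112.2 m

110 m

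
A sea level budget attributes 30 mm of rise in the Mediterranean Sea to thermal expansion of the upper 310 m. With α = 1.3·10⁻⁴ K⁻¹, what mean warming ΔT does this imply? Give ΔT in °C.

ΔT = Δh/(αH) = 0.03 / (1.3×10⁻⁴ × 310) ≈ 0.7444 °C

ΔT ≈ 0.744 °C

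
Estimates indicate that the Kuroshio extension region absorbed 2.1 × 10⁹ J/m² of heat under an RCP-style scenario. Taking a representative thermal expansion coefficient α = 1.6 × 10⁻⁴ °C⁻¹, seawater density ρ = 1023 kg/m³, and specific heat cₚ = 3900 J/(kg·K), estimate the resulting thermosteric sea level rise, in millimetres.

Δh = αQ/(ρcₚ) = 1.6×10⁻⁴ × 2.1×10⁹ / (1023 × 3900) ≈ 0.084217 m

Δh ≈ 84.2 mm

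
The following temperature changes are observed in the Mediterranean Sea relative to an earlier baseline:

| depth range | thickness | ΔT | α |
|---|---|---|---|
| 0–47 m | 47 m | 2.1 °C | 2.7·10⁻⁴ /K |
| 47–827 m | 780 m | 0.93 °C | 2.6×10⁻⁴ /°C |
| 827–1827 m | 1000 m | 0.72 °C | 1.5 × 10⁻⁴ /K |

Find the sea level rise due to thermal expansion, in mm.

323 mm of thermosteric rise

Layer 1: 47 × 2.1 × 2.7×10⁻⁴ = 0.026649 m
47–827 m: 780 × 0.93 × 2.6×10⁻⁴ = 0.188604 m
Layer 3: 1000 × 0.72 × 1.5×10⁻⁴ = 0.10800 m
Δh = 0.026649 + 0.188604 + 0.10800 = 0.323253 m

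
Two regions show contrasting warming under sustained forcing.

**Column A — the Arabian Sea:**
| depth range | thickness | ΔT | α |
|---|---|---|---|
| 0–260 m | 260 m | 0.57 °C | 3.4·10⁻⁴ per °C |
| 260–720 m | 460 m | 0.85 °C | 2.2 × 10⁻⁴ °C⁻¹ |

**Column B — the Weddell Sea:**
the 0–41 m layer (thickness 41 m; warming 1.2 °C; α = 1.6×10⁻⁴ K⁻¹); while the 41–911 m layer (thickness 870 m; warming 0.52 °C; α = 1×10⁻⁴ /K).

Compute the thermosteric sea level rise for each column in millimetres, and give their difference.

Δh_A ≈ 136 mm, Δh_B ≈ 53.1 mm; difference ≈ 83.3 mm

A Layer 1: 260 × 0.57 × 3.4×10⁻⁴ = 0.050388 m
A 0.85 × 2.2×10⁻⁴ × 460 = 0.08602 m
A total: 0.136408 m
B 1.2 × 41 × 1.6×10⁻⁴ = 0.007872 m
B Layer 2: 0.52 × 1×10⁻⁴ × 870 = 0.04524 m
B total: 0.053112 m
Difference: 0.136408 − 0.053112 = 0.083296 m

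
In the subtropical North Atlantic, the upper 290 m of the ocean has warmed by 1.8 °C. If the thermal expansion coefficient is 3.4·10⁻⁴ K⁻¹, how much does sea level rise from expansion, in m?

about 0.177 m

Δh = αΔT·H = 3.4×10⁻⁴ × 1.8 × 290 = 0.17748 m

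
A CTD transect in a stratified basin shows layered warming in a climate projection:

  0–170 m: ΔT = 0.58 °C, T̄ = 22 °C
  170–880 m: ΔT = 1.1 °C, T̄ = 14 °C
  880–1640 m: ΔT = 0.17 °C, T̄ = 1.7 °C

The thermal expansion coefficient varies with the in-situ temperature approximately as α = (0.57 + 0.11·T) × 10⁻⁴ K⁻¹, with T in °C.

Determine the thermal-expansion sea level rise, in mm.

Layer 1: α = (0.57 + 0.11×22)×10⁻⁴ = 2.99×10⁻⁴ K⁻¹
Layer 2: α = (0.57 + 0.11×14)×10⁻⁴ = 2.11×10⁻⁴ K⁻¹
Layer 3: α = (0.57 + 0.11×1.7)×10⁻⁴ = 0.757×10⁻⁴ K⁻¹
170 × 0.58 × 2.99×10⁻⁴ = 0.0294814 m
170–880 m: 710 × 1.1 × 2.11×10⁻⁴ = 0.164791 m
0.17 × 0.757×10⁻⁴ × 760 = 0.00978044 m
Δh = 0.0294814 + 0.164791 + 0.00978044 = 0.20405284 m ≈ 204 mm

204 mm of thermosteric rise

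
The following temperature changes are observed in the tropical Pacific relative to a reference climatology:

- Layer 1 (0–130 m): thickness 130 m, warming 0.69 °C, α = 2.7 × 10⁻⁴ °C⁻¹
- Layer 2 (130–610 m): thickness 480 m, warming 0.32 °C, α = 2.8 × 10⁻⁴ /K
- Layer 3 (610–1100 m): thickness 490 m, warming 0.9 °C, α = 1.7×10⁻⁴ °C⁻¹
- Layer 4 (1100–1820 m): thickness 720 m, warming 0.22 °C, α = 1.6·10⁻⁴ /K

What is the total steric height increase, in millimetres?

0–130 m: 130 × 2.7×10⁻⁴ × 0.69 = 0.024219 m
2.8×10⁻⁴ × 480 × 0.32 = 0.043008 m
0.9 × 1.7×10⁻⁴ × 490 = 0.07497 m
1100–1820 m: 720 × 1.6×10⁻⁴ × 0.22 = 0.025344 m
Δh = 0.024219 + 0.043008 + 0.07497 + 0.025344 = 0.167541 m

Δh ≈ 170 mm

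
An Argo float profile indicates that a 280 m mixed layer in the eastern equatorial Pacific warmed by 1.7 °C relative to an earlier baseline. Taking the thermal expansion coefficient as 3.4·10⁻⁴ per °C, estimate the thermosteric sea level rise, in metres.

about 0.16 m

Δh = αΔT·H = 3.4×10⁻⁴ × 1.7 × 280 = 0.16184 m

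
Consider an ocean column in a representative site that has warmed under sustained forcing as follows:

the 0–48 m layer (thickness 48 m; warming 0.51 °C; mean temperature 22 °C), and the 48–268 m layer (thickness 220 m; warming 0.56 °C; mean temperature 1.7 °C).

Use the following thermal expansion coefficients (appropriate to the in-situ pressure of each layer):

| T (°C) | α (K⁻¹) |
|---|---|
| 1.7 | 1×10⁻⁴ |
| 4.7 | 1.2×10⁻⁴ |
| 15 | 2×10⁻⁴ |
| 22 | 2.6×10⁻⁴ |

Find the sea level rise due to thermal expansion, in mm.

Layer 1 at 22 °C → α = 2.6×10⁻⁴ K⁻¹
Layer 2 at 1.7 °C → α = 1×10⁻⁴ K⁻¹
48 × 2.6×10⁻⁴ × 0.51 = 0.0063648 m
Layer 2: 0.56 × 1×10⁻⁴ × 220 = 0.01232 m
Δh = 0.0063648 + 0.01232 = 0.0186848 m

18.7 mm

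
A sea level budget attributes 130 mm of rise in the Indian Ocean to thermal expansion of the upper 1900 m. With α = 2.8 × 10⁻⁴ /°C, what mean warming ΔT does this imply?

about 0.24 K

ΔT = Δh/(αH) = 0.13 / (2.8×10⁻⁴ × 1900) ≈ 0.2444 K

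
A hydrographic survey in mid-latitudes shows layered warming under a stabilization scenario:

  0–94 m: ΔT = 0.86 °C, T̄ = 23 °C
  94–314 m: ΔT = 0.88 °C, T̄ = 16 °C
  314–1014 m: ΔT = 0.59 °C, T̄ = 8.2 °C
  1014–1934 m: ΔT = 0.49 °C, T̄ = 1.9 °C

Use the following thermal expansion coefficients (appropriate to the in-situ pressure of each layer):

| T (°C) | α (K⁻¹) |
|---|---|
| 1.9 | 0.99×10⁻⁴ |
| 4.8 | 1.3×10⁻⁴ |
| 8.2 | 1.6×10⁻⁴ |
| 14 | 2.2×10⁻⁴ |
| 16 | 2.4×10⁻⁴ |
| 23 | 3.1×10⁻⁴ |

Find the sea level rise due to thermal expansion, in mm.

182 mm of thermosteric rise

Layer 1 at 23 °C → α = 3.1×10⁻⁴ K⁻¹
Layer 2 at 16 °C → α = 2.4×10⁻⁴ K⁻¹
Layer 3 at 8.2 °C → α = 1.6×10⁻⁴ K⁻¹
Layer 4 at 1.9 °C → α = 0.99×10⁻⁴ K⁻¹
0–94 m: 0.86 × 94 × 3.1×10⁻⁴ = 0.0250604 m
94–314 m: 0.88 × 2.4×10⁻⁴ × 220 = 0.046464 m
314–1014 m: 0.59 × 1.6×10⁻⁴ × 700 = 0.06608 m
Layer 4: 0.99×10⁻⁴ × 920 × 0.49 = 0.0446292 m
Δh = 0.0250604 + 0.046464 + 0.06608 + 0.0446292 = 0.1822336 m ≈ 182 mm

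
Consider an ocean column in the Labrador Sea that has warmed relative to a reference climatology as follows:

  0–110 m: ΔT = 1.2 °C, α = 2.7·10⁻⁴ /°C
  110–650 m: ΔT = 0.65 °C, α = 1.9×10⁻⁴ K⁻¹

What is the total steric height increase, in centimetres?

0–110 m: 1.2 × 2.7×10⁻⁴ × 110 = 0.03564 m
540 × 1.9×10⁻⁴ × 0.65 = 0.06669 m
Δh = 0.03564 + 0.06669 = 0.10233 m ≈ 10 cm

Δh = 10 cm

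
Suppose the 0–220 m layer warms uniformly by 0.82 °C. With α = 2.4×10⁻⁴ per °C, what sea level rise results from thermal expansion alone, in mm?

43.3 mm

Δh = αΔT·H = 2.4×10⁻⁴ × 0.82 × 220 = 0.043296 m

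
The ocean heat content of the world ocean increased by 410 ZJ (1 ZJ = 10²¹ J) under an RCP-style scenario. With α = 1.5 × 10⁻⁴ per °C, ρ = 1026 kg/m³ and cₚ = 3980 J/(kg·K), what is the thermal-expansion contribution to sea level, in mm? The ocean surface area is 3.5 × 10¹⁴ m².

Per unit area: Q = 410×10²¹ / (3.5×10¹⁴) ≈ 1.171×10⁹ J/m²
Δh = αQ/(ρcₚ) = 1.5×10⁻⁴ × 1.171×10⁹ / (1026 × 3980) ≈ 0.043015 m

43 mm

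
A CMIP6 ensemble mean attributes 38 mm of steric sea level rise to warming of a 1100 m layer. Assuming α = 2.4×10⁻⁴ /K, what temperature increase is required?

ΔT = Δh/(αH) = 0.038 / (2.4×10⁻⁴ × 1100) ≈ 0.1439 °C

0.144 °C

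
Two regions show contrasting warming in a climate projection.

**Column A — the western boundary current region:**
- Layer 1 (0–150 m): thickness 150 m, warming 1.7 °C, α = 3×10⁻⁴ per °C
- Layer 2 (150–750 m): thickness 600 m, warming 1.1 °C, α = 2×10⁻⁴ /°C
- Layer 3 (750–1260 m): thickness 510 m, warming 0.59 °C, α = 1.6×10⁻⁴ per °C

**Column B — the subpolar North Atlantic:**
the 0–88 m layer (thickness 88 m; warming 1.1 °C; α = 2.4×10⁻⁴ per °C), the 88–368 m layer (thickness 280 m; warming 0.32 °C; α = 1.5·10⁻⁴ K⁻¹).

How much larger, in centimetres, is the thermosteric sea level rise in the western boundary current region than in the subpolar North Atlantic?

Δh_A − Δh_B ≈ 22 cm

A 3×10⁻⁴ × 1.7 × 150 = 0.07650 m
A Layer 2: 2×10⁻⁴ × 600 × 1.1 = 0.13200 m
A 0.59 × 510 × 1.6×10⁻⁴ = 0.048144 m
A total: 0.256644 m
B 0–88 m: 88 × 1.1 × 2.4×10⁻⁴ = 0.023232 m
B 280 × 0.32 × 1.5×10⁻⁴ = 0.01344 m
B total: 0.036672 m
Difference: 0.256644 − 0.036672 = 0.219972 m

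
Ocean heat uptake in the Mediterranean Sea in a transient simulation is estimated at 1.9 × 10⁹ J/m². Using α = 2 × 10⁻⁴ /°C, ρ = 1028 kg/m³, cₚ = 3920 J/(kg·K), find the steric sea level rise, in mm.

Δh = αQ/(ρcₚ) = 2×10⁻⁴ × 1.9×10⁹ / (1028 × 3920) ≈ 0.094298 m

Δh ≈ 94.3 mm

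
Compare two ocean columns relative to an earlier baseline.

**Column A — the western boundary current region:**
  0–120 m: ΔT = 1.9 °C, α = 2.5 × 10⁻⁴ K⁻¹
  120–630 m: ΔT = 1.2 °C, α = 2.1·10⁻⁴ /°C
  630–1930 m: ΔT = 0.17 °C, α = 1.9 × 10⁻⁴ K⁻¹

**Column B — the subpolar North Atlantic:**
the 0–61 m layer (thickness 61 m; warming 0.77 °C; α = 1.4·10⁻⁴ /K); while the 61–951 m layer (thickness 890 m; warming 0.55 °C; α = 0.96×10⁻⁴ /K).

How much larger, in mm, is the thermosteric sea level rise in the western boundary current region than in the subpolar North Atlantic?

174 mm

A 2.5×10⁻⁴ × 1.9 × 120 = 0.05700 m
A 510 × 1.2 × 2.1×10⁻⁴ = 0.12852 m
A 1.9×10⁻⁴ × 1300 × 0.17 = 0.04199 m
A total: 0.22751 m
B 0–61 m: 0.77 × 61 × 1.4×10⁻⁴ = 0.0065758 m
B 61–951 m: 0.55 × 890 × 0.96×10⁻⁴ = 0.046992 m
B total: 0.0535678 m
Difference: 0.22751 − 0.0535678 = 0.1739422 m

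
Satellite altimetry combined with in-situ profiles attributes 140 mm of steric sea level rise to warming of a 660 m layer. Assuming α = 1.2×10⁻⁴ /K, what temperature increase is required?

ΔT ≈ 1.77 K

ΔT = Δh/(αH) = 0.14 / (1.2×10⁻⁴ × 660) ≈ 1.768 K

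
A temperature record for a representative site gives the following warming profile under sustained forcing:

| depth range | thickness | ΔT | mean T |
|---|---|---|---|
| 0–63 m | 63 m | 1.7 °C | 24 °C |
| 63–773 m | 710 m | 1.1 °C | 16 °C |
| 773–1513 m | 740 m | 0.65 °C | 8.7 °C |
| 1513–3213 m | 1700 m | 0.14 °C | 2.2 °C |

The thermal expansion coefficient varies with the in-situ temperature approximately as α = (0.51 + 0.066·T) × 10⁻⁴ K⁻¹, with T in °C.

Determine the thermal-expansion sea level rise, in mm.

about 212 mm

Layer 1: α = (0.51 + 0.066×24)×10⁻⁴ = 2.094×10⁻⁴ K⁻¹
Layer 2: α = (0.51 + 0.066×16)×10⁻⁴ = 1.566×10⁻⁴ K⁻¹
Layer 3: α = (0.51 + 0.066×8.7)×10⁻⁴ = 1.0842×10⁻⁴ K⁻¹
Layer 4: α = (0.51 + 0.066×2.2)×10⁻⁴ = 0.6552×10⁻⁴ K⁻¹
Layer 1: 2.094×10⁻⁴ × 1.7 × 63 = 0.02242674 m
1.1 × 1.566×10⁻⁴ × 710 = 0.1223046 m
0.65 × 740 × 1.0842×10⁻⁴ = 0.05215002 m
Layer 4: 0.14 × 1700 × 0.6552×10⁻⁴ = 0.01559376 m
Δh = 0.02242674 + 0.1223046 + 0.05215002 + 0.01559376 = 0.21247512 m ≈ 212 mm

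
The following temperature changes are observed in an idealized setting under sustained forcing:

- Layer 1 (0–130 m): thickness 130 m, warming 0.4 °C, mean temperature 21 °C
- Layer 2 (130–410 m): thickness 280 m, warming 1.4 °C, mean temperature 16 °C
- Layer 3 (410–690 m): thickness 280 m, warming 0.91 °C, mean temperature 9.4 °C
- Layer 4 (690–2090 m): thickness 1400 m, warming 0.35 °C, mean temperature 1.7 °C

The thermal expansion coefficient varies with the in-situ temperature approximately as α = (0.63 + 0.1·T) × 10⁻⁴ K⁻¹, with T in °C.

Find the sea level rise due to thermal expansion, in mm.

Layer 1: α = (0.63 + 0.1×21)×10⁻⁴ = 2.73×10⁻⁴ K⁻¹
Layer 2: α = (0.63 + 0.1×16)×10⁻⁴ = 2.23×10⁻⁴ K⁻¹
Layer 3: α = (0.63 + 0.1×9.4)×10⁻⁴ = 1.57×10⁻⁴ K⁻¹
Layer 4: α = (0.63 + 0.1×1.7)×10⁻⁴ = 0.8×10⁻⁴ K⁻¹
0.4 × 130 × 2.73×10⁻⁴ = 0.014196 m
130–410 m: 1.4 × 280 × 2.23×10⁻⁴ = 0.087416 m
0.91 × 1.57×10⁻⁴ × 280 = 0.0400036 m
Layer 4: 1400 × 0.35 × 0.8×10⁻⁴ = 0.03920 m
Δh = 0.014196 + 0.087416 + 0.0400036 + 0.03920 = 0.1808156 m

Δh ≈ 181 mm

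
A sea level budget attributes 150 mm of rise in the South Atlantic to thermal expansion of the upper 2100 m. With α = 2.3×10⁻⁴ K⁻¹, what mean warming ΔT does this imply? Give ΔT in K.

ΔT ≈ 0.311 K

ΔT = Δh/(αH) = 0.15 / (2.3×10⁻⁴ × 2100) ≈ 0.3106 K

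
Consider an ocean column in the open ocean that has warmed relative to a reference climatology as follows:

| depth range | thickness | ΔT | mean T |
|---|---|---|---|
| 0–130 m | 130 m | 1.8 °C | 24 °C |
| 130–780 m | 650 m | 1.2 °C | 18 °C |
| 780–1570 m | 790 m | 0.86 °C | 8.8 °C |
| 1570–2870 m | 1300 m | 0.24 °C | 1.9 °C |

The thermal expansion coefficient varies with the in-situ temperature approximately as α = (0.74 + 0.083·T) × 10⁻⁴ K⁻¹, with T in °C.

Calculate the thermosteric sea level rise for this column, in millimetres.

about 366 mm

Layer 1: α = (0.74 + 0.083×24)×10⁻⁴ = 2.732×10⁻⁴ K⁻¹
Layer 2: α = (0.74 + 0.083×18)×10⁻⁴ = 2.234×10⁻⁴ K⁻¹
Layer 3: α = (0.74 + 0.083×8.8)×10⁻⁴ = 1.4704×10⁻⁴ K⁻¹
Layer 4: α = (0.74 + 0.083×1.9)×10⁻⁴ = 0.8977×10⁻⁴ K⁻¹
Layer 1: 2.732×10⁻⁴ × 130 × 1.8 = 0.0639288 m
130–780 m: 650 × 1.2 × 2.234×10⁻⁴ = 0.174252 m
780–1570 m: 1.4704×10⁻⁴ × 0.86 × 790 = 0.099898976 m
0.8977×10⁻⁴ × 1300 × 0.24 = 0.02800824 m
Δh = 0.0639288 + 0.174252 + 0.099898976 + 0.02800824 = 0.366088016 m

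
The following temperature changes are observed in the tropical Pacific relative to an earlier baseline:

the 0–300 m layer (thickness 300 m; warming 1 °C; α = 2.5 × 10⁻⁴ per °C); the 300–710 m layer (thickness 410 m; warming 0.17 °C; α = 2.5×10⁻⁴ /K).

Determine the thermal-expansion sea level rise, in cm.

1 × 300 × 2.5×10⁻⁴ = 0.07500 m
300–710 m: 0.17 × 410 × 2.5×10⁻⁴ = 0.017425 m
Δh = 0.07500 + 0.017425 = 0.092425 m ≈ 9.24 cm

Δh ≈ 9.24 cm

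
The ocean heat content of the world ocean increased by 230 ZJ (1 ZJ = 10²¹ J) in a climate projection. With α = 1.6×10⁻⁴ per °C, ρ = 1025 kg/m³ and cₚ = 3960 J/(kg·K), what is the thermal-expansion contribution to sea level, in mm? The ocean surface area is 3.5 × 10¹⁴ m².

Per unit area: Q = 230×10²¹ / (3.5×10¹⁴) ≈ 6.571×10⁸ J/m²
Δh = αQ/(ρcₚ) = 1.6×10⁻⁴ × 6.571×10⁸ / (1025 × 3960) ≈ 0.025902 m

about 25.9 mm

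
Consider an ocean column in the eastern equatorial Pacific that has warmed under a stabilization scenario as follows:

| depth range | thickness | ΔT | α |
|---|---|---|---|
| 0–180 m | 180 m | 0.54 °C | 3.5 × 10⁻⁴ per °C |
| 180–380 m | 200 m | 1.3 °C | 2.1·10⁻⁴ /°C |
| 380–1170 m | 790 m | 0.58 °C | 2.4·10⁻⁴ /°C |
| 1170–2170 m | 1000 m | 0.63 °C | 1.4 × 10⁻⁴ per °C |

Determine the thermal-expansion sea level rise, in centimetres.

180 × 3.5×10⁻⁴ × 0.54 = 0.03402 m
2.1×10⁻⁴ × 1.3 × 200 = 0.05460 m
380–1170 m: 0.58 × 2.4×10⁻⁴ × 790 = 0.109968 m
Layer 4: 0.63 × 1.4×10⁻⁴ × 1000 = 0.08820 m
Δh = 0.03402 + 0.05460 + 0.109968 + 0.08820 = 0.286788 m ≈ 28.7 cm

28.7 cm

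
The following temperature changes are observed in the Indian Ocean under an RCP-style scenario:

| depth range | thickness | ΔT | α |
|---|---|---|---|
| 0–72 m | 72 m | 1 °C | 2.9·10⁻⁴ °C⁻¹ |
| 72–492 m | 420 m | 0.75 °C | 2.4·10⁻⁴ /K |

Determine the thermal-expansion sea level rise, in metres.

0–72 m: 2.9×10⁻⁴ × 1 × 72 = 0.02088 m
420 × 2.4×10⁻⁴ × 0.75 = 0.07560 m
Δh = 0.02088 + 0.07560 = 0.09648 m

Δh ≈ 0.096 m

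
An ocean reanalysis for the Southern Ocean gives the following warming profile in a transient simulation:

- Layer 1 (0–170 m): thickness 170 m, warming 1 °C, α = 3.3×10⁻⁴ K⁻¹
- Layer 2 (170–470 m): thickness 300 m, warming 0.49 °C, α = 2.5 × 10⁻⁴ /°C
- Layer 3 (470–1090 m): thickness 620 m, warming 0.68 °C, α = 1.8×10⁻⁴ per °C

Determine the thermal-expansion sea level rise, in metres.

1 × 3.3×10⁻⁴ × 170 = 0.05610 m
Layer 2: 300 × 2.5×10⁻⁴ × 0.49 = 0.03675 m
470–1090 m: 620 × 0.68 × 1.8×10⁻⁴ = 0.075888 m
Δh = 0.05610 + 0.03675 + 0.075888 = 0.168738 m

0.169 m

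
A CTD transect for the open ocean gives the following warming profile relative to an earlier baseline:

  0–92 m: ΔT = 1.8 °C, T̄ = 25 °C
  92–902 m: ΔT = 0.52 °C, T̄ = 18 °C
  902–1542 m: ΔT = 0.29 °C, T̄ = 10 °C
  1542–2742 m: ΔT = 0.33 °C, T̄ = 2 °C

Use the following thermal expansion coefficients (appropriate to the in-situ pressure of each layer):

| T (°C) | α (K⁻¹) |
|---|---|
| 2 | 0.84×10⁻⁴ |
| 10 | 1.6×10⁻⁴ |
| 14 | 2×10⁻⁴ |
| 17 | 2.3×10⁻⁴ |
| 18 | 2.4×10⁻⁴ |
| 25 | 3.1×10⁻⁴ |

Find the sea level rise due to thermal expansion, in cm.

Layer 1 at 25 °C → α = 3.1×10⁻⁴ K⁻¹
Layer 2 at 18 °C → α = 2.4×10⁻⁴ K⁻¹
Layer 3 at 10 °C → α = 1.6×10⁻⁴ K⁻¹
Layer 4 at 2 °C → α = 0.84×10⁻⁴ K⁻¹
0–92 m: 3.1×10⁻⁴ × 1.8 × 92 = 0.051336 m
92–902 m: 0.52 × 810 × 2.4×10⁻⁴ = 0.101088 m
640 × 1.6×10⁻⁴ × 0.29 = 0.029696 m
0.84×10⁻⁴ × 1200 × 0.33 = 0.033264 m
Δh = 0.051336 + 0.101088 + 0.029696 + 0.033264 = 0.215384 m ≈ 22 cm

22 cm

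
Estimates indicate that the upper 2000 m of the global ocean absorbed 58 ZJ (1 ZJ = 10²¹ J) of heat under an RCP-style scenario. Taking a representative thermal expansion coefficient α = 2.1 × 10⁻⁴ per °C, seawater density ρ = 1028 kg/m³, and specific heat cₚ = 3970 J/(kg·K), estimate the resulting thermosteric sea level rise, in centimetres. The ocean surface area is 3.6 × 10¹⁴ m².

Per unit area: Q = 58×10²¹ / (3.6×10¹⁴) ≈ 1.611×10⁸ J/m²
Δh = αQ/(ρcₚ) = 2.1×10⁻⁴ × 1.611×10⁸ / (1028 × 3970) ≈ 0.0082896 m

about 0.83 cm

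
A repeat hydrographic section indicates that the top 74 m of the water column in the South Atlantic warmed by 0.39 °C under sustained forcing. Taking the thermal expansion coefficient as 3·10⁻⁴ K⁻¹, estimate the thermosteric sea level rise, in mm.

Δh = αΔT·H = 3×10⁻⁴ × 0.39 × 74 = 0.008658 m

8.7 mm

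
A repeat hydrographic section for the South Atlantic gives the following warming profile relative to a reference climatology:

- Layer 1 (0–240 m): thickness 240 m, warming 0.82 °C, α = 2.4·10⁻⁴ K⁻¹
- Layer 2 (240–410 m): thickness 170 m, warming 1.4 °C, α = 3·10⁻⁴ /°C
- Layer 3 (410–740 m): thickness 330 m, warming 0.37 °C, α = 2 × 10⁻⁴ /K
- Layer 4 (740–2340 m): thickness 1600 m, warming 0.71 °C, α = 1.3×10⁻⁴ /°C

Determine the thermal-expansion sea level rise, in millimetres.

291 mm of thermosteric rise

2.4×10⁻⁴ × 0.82 × 240 = 0.047232 m
Layer 2: 1.4 × 3×10⁻⁴ × 170 = 0.07140 m
330 × 2×10⁻⁴ × 0.37 = 0.02442 m
740–2340 m: 1.3×10⁻⁴ × 0.71 × 1600 = 0.14768 m
Δh = 0.047232 + 0.07140 + 0.02442 + 0.14768 = 0.290732 m ≈ 291 mm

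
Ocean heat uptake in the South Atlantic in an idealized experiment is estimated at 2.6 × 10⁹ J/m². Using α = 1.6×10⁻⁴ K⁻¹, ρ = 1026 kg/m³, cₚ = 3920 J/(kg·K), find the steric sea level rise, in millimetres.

Δh = αQ/(ρcₚ) = 1.6×10⁻⁴ × 2.6×10⁹ / (1026 × 3920) ≈ 0.10343 m

about 100 mm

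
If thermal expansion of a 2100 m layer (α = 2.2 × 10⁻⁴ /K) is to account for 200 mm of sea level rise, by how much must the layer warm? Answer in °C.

0.433 °C

ΔT = Δh/(αH) = 0.2 / (2.2×10⁻⁴ × 2100) ≈ 0.4329 °C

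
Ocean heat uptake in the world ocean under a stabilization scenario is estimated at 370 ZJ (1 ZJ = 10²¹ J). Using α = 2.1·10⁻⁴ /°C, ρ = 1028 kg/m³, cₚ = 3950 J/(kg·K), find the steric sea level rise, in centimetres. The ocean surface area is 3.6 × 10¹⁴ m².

Per unit area: Q = 370×10²¹ / (3.6×10¹⁴) ≈ 1.028×10⁹ J/m²
Δh = αQ/(ρcₚ) = 2.1×10⁻⁴ × 1.028×10⁹ / (1028 × 3950) ≈ 0.053165 m

5.3 cm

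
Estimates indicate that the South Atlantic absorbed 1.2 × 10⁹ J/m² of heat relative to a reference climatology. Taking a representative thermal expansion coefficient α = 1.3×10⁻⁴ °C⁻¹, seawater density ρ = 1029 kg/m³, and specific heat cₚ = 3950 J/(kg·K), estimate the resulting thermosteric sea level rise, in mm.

38.4 mm of thermosteric rise

Δh = αQ/(ρcₚ) = 1.3×10⁻⁴ × 1.2×10⁹ / (1029 × 3950) ≈ 0.038381 m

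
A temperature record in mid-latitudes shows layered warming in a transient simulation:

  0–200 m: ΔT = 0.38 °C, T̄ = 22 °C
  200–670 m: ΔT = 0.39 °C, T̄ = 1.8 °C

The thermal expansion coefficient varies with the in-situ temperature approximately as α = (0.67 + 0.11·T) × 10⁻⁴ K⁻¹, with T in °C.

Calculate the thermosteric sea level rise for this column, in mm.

Layer 1: α = (0.67 + 0.11×22)×10⁻⁴ = 3.09×10⁻⁴ K⁻¹
Layer 2: α = (0.67 + 0.11×1.8)×10⁻⁴ = 0.868×10⁻⁴ K⁻¹
Layer 1: 0.38 × 200 × 3.09×10⁻⁴ = 0.023484 m
Layer 2: 0.868×10⁻⁴ × 470 × 0.39 = 0.01591044 m
Δh = 0.023484 + 0.01591044 = 0.03939444 m

about 39 mm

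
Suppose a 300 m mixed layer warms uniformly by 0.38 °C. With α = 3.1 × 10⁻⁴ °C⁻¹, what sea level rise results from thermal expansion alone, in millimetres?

Δh = αΔT·H = 3.1×10⁻⁴ × 0.38 × 300 = 0.03534 m

about 35.3 mm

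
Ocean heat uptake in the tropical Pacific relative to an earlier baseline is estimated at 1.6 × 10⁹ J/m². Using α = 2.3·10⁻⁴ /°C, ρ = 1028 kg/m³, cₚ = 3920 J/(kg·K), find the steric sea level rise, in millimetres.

91 mm of thermosteric rise

Δh = αQ/(ρcₚ) = 2.3×10⁻⁴ × 1.6×10⁹ / (1028 × 3920) ≈ 0.091321 m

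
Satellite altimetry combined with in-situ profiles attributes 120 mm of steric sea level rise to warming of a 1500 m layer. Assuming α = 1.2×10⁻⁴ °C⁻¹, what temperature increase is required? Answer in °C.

ΔT = Δh/(αH) = 0.12 / (1.2×10⁻⁴ × 1500) ≈ 0.6667 °C

about 0.667 °C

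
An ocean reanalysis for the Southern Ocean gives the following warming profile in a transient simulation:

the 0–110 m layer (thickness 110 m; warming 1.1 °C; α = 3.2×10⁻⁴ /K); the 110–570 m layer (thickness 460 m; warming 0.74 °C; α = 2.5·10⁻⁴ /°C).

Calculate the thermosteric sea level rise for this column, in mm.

124 mm of thermosteric rise

Layer 1: 110 × 1.1 × 3.2×10⁻⁴ = 0.03872 m
Layer 2: 2.5×10⁻⁴ × 0.74 × 460 = 0.08510 m
Δh = 0.03872 + 0.08510 = 0.12382 m ≈ 124 mm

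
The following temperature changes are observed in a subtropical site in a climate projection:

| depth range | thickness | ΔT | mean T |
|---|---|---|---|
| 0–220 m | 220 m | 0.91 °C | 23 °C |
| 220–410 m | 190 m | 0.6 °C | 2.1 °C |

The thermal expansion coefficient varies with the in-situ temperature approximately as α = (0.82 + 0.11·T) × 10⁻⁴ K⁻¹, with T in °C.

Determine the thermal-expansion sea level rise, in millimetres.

Layer 1: α = (0.82 + 0.11×23)×10⁻⁴ = 3.35×10⁻⁴ K⁻¹
Layer 2: α = (0.82 + 0.11×2.1)×10⁻⁴ = 1.051×10⁻⁴ K⁻¹
0–220 m: 3.35×10⁻⁴ × 220 × 0.91 = 0.067067 m
220–410 m: 1.051×10⁻⁴ × 190 × 0.6 = 0.0119814 m
Δh = 0.067067 + 0.0119814 = 0.0790484 m ≈ 79.0 mm

79.0 mm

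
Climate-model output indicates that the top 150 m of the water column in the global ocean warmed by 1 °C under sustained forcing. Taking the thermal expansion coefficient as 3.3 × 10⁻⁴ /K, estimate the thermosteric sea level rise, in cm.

Δh ≈ 5.0 cm

Δh = αΔT·H = 3.3×10⁻⁴ × 1 × 150 = 0.04950 m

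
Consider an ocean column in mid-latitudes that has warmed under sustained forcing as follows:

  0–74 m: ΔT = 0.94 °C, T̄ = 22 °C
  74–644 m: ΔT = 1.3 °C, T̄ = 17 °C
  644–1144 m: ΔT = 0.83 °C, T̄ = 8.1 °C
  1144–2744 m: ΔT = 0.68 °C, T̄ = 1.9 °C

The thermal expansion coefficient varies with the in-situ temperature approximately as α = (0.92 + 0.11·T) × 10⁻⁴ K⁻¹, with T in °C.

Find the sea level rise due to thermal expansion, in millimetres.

430 mm

Layer 1: α = (0.92 + 0.11×22)×10⁻⁴ = 3.34×10⁻⁴ K⁻¹
Layer 2: α = (0.92 + 0.11×17)×10⁻⁴ = 2.79×10⁻⁴ K⁻¹
Layer 3: α = (0.92 + 0.11×8.1)×10⁻⁴ = 1.811×10⁻⁴ K⁻¹
Layer 4: α = (0.92 + 0.11×1.9)×10⁻⁴ = 1.129×10⁻⁴ K⁻¹
Layer 1: 0.94 × 74 × 3.34×10⁻⁴ = 0.02323304 m
Layer 2: 1.3 × 570 × 2.79×10⁻⁴ = 0.206739 m
Layer 3: 0.83 × 1.811×10⁻⁴ × 500 = 0.0751565 m
1144–2744 m: 0.68 × 1600 × 1.129×10⁻⁴ = 0.1228352 m
Δh = 0.02323304 + 0.206739 + 0.0751565 + 0.1228352 = 0.42796374 m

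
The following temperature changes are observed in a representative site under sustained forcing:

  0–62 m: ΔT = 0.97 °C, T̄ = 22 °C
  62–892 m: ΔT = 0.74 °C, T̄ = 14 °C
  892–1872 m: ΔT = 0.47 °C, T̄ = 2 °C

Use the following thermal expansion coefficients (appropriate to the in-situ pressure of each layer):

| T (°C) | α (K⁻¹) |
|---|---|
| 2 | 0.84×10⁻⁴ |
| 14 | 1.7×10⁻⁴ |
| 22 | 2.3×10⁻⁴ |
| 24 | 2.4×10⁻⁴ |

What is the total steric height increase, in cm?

Layer 1 at 22 °C → α = 2.3×10⁻⁴ K⁻¹
Layer 2 at 14 °C → α = 1.7×10⁻⁴ K⁻¹
Layer 3 at 2 °C → α = 0.84×10⁻⁴ K⁻¹
0–62 m: 0.97 × 2.3×10⁻⁴ × 62 = 0.0138322 m
0.74 × 1.7×10⁻⁴ × 830 = 0.104414 m
892–1872 m: 980 × 0.84×10⁻⁴ × 0.47 = 0.0386904 m
Δh = 0.0138322 + 0.104414 + 0.0386904 = 0.1569366 m

Δh = 15.7 cm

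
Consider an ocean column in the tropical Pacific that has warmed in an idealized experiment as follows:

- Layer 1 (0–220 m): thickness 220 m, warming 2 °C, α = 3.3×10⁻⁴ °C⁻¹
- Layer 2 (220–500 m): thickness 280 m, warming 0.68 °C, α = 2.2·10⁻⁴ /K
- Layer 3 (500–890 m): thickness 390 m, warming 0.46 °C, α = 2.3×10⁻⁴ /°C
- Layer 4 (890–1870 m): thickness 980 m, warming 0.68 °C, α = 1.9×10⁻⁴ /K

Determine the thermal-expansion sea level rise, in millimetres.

about 355 mm

Layer 1: 3.3×10⁻⁴ × 2 × 220 = 0.14520 m
220–500 m: 2.2×10⁻⁴ × 280 × 0.68 = 0.041888 m
Layer 3: 0.46 × 2.3×10⁻⁴ × 390 = 0.041262 m
Layer 4: 980 × 1.9×10⁻⁴ × 0.68 = 0.126616 m
Δh = 0.14520 + 0.041888 + 0.041262 + 0.126616 = 0.354966 m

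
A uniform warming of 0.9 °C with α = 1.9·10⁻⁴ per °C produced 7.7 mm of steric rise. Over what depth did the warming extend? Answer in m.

45 m

H = Δh/(αΔT) = 0.0077 / (1.9×10⁻⁴ × 0.9) ≈ 45.03 m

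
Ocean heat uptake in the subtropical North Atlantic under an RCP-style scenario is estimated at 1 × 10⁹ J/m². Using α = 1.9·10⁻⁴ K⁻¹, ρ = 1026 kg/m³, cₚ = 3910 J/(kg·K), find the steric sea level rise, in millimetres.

about 47.4 mm

Δh = αQ/(ρcₚ) = 1.9×10⁻⁴ × 1×10⁹ / (1026 × 3910) ≈ 0.047362 m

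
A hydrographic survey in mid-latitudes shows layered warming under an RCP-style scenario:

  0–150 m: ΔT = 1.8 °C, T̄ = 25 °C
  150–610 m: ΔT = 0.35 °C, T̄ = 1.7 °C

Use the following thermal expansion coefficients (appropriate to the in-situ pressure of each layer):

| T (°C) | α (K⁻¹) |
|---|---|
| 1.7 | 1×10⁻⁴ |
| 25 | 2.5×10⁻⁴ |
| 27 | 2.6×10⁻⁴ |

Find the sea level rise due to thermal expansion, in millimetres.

Layer 1 at 25 °C → α = 2.5×10⁻⁴ K⁻¹
Layer 2 at 1.7 °C → α = 1×10⁻⁴ K⁻¹
0–150 m: 1.8 × 2.5×10⁻⁴ × 150 = 0.06750 m
150–610 m: 1×10⁻⁴ × 460 × 0.35 = 0.01610 m
Δh = 0.06750 + 0.01610 = 0.08360 m

Δh = 84 mm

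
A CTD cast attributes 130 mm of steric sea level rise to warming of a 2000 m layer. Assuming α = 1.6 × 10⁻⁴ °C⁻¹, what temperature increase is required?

ΔT = Δh/(αH) = 0.13 / (1.6×10⁻⁴ × 2000) ≈ 0.4063 °C

about 0.406 °C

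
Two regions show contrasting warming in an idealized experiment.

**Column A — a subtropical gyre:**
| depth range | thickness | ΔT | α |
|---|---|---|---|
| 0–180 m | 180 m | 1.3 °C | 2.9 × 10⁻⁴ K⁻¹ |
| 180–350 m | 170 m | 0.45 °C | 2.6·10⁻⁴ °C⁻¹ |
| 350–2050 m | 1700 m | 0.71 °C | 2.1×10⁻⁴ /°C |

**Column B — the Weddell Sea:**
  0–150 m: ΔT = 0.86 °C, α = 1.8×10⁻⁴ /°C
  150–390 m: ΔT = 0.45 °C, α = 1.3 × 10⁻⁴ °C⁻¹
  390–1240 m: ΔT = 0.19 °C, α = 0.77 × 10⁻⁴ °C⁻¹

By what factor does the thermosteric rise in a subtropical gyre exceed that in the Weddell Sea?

A Layer 1: 180 × 1.3 × 2.9×10⁻⁴ = 0.06786 m
A Layer 2: 0.45 × 170 × 2.6×10⁻⁴ = 0.01989 m
A 2.1×10⁻⁴ × 0.71 × 1700 = 0.25347 m
A total: 0.34122 m
B 0–150 m: 0.86 × 1.8×10⁻⁴ × 150 = 0.02322 m
B 0.45 × 1.3×10⁻⁴ × 240 = 0.01404 m
B Layer 3: 0.19 × 850 × 0.77×10⁻⁴ = 0.0124355 m
B total: 0.0496955 m
Ratio: 0.34122 / 0.0496955 ≈ 6.866

a factor of 6.9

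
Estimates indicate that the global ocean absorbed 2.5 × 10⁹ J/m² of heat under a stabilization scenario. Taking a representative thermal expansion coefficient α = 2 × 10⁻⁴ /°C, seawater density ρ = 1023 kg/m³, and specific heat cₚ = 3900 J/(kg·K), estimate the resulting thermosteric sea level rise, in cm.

Δh = αQ/(ρcₚ) = 2×10⁻⁴ × 2.5×10⁹ / (1023 × 3900) ≈ 0.12532 m

12.5 cm of thermosteric rise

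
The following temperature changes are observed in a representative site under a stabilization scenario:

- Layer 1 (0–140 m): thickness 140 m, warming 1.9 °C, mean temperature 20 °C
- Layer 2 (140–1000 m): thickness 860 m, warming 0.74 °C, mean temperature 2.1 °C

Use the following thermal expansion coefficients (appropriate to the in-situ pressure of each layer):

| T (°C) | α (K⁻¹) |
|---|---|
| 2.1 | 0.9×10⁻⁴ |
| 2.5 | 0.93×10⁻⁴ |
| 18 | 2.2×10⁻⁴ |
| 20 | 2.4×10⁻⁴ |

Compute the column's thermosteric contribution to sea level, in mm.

Δh ≈ 120 mm

Layer 1 at 20 °C → α = 2.4×10⁻⁴ K⁻¹
Layer 2 at 2.1 °C → α = 0.9×10⁻⁴ K⁻¹
0–140 m: 1.9 × 2.4×10⁻⁴ × 140 = 0.06384 m
140–1000 m: 860 × 0.9×10⁻⁴ × 0.74 = 0.057276 m
Δh = 0.06384 + 0.057276 = 0.121116 m ≈ 120 mm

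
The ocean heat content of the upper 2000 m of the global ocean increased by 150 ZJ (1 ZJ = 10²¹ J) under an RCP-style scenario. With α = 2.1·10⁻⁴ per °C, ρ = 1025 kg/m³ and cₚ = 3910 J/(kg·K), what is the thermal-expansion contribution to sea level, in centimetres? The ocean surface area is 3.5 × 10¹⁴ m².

Per unit area: Q = 150×10²¹ / (3.5×10¹⁴) ≈ 4.286×10⁸ J/m²
Δh = αQ/(ρcₚ) = 2.1×10⁻⁴ × 4.286×10⁸ / (1025 × 3910) ≈ 0.022458 m

2.25 cm of thermosteric rise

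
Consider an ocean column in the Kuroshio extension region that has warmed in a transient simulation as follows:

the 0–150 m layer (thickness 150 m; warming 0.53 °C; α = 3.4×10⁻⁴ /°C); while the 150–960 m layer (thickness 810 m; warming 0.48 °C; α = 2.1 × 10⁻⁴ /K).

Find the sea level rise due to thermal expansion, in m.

3.4×10⁻⁴ × 0.53 × 150 = 0.02703 m
150–960 m: 2.1×10⁻⁴ × 0.48 × 810 = 0.081648 m
Δh = 0.02703 + 0.081648 = 0.108678 m

about 0.11 m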